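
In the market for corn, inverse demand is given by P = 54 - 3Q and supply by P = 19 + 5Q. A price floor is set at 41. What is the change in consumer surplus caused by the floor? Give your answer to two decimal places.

-0.54

Free-market equilibrium: 54 - 3Q = 19 + 5Q gives Q* = 4.375, P* = 40.875.
At P = 41, buyers demand (54 - 41)/3 = 4.3333 while sellers would supply more, so the quantity traded is 4.3333 at price 41.
CS goes from (1/2)(4.375)(13.125) = 28.7109 to 28.1667 (computed as (54 - 41)(4.3333) - (1/2)(3)(4.3333)^2), a change of -0.5443.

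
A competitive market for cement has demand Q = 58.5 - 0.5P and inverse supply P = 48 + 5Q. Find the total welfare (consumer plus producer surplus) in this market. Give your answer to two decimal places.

Rewriting demand in inverse form: P = 117 - 2Q.
Set 117 - 2Q = 48 + 5Q, which gives 69 = 7Q, so Q* = 9.8571 and P* = 117 - 2(9.8571) = 97.2857.
CS = (1/2)(9.8571)(19.7143) = 97.1633 and PS = (1/2)(9.8571)(49.2857) = 242.9082, so total surplus = 340.0714.

340.07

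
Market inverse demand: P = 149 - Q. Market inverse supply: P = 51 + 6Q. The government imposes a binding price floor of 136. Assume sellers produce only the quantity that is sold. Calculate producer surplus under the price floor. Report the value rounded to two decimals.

598.00

Free-market equilibrium: 149 - Q = 51 + 6Q gives Q* = 14, P* = 135.
At P = 136, buyers demand (149 - 136)/1 = 13 while sellers would supply more, so the quantity traded is 13 at price 136.
The supply price at Q = 13 is 129. PS is the trapezoid between 136 and supply over [0, 13]: (1/2)[(136 - 51) + (136 - 129)](13) = 598.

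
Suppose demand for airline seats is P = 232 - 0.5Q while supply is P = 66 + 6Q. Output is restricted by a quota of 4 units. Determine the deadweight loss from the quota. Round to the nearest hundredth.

Without the quota, 232 - 0.5Q = 66 + 6Q gives Q* = 25.5385.
At Q = 4 the demand price is 232 - 0.5(4) = 230 and the supply price is 66 + 6(4) = 90.
DWL = (1/2)(gap between curves at 4) x (Q* - 4) = (1/2)(140)(21.5385) = 1507.6923.

1507.69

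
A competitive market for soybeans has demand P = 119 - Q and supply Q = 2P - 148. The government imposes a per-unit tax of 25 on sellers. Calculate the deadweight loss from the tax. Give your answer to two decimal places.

Rewriting supply in inverse form: P = 74 + 0.5Q.
Without the tax, 119 - Q = 74 + 0.5Q so Q* = 30 and P* = 89.
A tax on sellers shifts supply up by 25: 119 - Q = 74 + 0.5Q + 25, so Q_t = 13.3333. Buyers pay P_b = 105.6667; sellers receive P_s = P_b - 25 = 80.6667.
The welfare triangle lost has base Q* - Q_t = 16.6667 and height t = 25, so DWL = (1/2)(16.6667)(25) = 208.3333.

208.33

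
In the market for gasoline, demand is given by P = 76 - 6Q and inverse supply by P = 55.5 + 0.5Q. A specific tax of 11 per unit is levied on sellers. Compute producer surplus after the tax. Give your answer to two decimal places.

0.53

Pre-tax equilibrium: 76 - 6Q = 55.5 + 0.5Q gives Q* = 3.1538, P* = 57.0769.
A tax on sellers shifts supply up by 11: 76 - 6Q = 55.5 + 0.5Q + 11, so Q_t = 1.4615. Buyers pay P_b = 67.2308; sellers receive P_s = P_b - 11 = 56.2308.
PS = (1/2)(Q_t)(P_s - 55.5) = (1/2)(1.4615)(0.7308) = 0.534.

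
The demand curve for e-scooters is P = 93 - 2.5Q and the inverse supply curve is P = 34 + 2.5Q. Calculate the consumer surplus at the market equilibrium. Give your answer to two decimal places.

Equilibrium: 93 - 2.5Q = 34 + 2.5Q, so Q* = 11.8 and P* = 63.5.
The demand choke price is 93, so CS = (1/2)(Q*)(93 - P*) = (1/2)(11.8)(29.5) = 174.05.

174.05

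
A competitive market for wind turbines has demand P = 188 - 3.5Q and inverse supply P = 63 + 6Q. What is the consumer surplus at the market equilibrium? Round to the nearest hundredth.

302.98

Equilibrium: 188 - 3.5Q = 63 + 6Q, so Q* = 13.1579 and P* = 141.9474.
CS is the area between the demand curve and P* from 0 to Q*: (1/2)(13.1579)(46.0526) = 302.9778.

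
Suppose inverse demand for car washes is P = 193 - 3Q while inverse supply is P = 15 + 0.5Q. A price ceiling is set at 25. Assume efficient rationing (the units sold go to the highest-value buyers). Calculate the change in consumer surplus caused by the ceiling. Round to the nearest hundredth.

-1119.67

Free-market equilibrium: 193 - 3Q = 15 + 0.5Q gives Q* = 50.8571, P* = 40.4286.
At the ceiling price 25, quantity supplied is (25 - 15)/0.5 = 20; supply is the short side, so Q = 20 trades at P = 25.
CS goes from (1/2)(50.8571)(152.5714) = 3879.6735 to 2760 (computed as (193 - 25)(20) - (1/2)(3)(20)^2), a change of -1119.6735.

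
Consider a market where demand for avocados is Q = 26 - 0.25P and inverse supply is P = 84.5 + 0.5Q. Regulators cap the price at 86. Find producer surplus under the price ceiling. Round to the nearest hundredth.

2.25

Rewriting demand in inverse form: P = 104 - 4Q.
Without the control, 104 - 4Q = 84.5 + 0.5Q so Q* = 4.3333 and P* = 86.6667.
At the ceiling price 86, quantity supplied is (86 - 84.5)/0.5 = 3; supply is the short side, so Q = 3 trades at P = 86.
PS is the triangle above supply below 86: (1/2)(3)(86 - 84.5) = 2.25.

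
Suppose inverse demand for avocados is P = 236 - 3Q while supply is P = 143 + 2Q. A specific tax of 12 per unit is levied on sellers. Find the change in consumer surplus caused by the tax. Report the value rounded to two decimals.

-125.28

Pre-tax equilibrium: 236 - 3Q = 143 + 2Q gives Q* = 18.6, P* = 180.2.
A tax on sellers shifts supply up by 12: 236 - 3Q = 143 + 2Q + 12, so Q_t = 16.2. Buyers pay P_b = 187.4; sellers receive P_s = P_b - 12 = 175.4.
CS falls from (1/2)(18.6)(55.8) = 518.94 to (1/2)(16.2)(48.6) = 393.66, a change of -125.28.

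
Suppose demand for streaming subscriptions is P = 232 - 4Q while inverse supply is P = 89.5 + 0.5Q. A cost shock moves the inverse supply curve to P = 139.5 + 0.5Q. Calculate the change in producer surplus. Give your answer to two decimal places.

Initial equilibrium: Q_0 = 31.6667, P_0 = 105.3333; CS_0 = (1/2)(31.6667)(126.6667) = 2005.5556, PS_0 = (1/2)(31.6667)(15.8333) = 250.6944.
New equilibrium: 232 - 4Q = 139.5 + 0.5Q gives Q_1 = 20.5556, P_1 = 149.7778; CS_1 = 845.0617, PS_1 = 105.6327.
Change in producer surplus = 105.6327 - 250.6944 = -145.0617.

-145.06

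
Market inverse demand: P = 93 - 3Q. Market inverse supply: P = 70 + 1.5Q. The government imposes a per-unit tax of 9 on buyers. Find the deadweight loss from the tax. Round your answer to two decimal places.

9.00

Pre-tax equilibrium: 93 - 3Q = 70 + 1.5Q gives Q* = 5.1111, P* = 77.6667.
With the tax, buyers' net willingness to pay falls by 9: (93 - 9) - 3Q = 70 + 1.5Q, so Q_t = 3.1111. Buyers pay P_b = 83.6667; sellers receive P_s = P_b - 9 = 74.6667.
The welfare triangle lost has base Q* - Q_t = 2 and height t = 9, so DWL = (1/2)(2)(9) = 9.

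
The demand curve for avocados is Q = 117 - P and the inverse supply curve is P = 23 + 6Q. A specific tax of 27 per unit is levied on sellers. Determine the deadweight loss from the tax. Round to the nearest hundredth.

Rewriting demand in inverse form: P = 117 - Q.
Pre-tax equilibrium: 117 - Q = 23 + 6Q gives Q* = 13.4286, P* = 103.5714.
With the tax, sellers need 27 more per unit: 117 - Q = 23 + 6Q + 27, so Q_t = 9.5714. Buyers pay P_b = 107.4286; sellers receive P_s = P_b - 27 = 80.4286.
Deadweight loss is the triangle between the curves from Q_t to Q*: (1/2)(13.4286 - 9.5714)(27) = 52.0714.

52.07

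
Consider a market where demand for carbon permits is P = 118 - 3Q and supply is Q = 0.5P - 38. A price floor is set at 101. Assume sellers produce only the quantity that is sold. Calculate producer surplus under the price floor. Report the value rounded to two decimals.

109.56

Rewriting supply in inverse form: P = 76 + 2Q.
Without the control, 118 - 3Q = 76 + 2Q so Q* = 8.4 and P* = 92.8.
At P = 101, buyers demand (118 - 101)/3 = 5.6667 while sellers would supply more, so the quantity traded is 5.6667 at price 101.
The supply price at Q = 5.6667 is 87.3333. PS is the trapezoid between 101 and supply over [0, 5.6667]: (1/2)[(101 - 76) + (101 - 87.3333)](5.6667) = 109.5556.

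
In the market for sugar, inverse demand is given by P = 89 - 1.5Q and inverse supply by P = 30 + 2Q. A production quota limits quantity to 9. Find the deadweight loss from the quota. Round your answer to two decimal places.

Without the quota, 89 - 1.5Q = 30 + 2Q gives Q* = 16.8571.
At Q = 9 the demand price is 89 - 1.5(9) = 75.5 and the supply price is 30 + 2(9) = 48.
DWL = (1/2)(gap between curves at 9) x (Q* - 9) = (1/2)(27.5)(7.8571) = 108.0357.

108.04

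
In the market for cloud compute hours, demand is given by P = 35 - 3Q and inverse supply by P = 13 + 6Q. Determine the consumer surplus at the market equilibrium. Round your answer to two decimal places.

Set 35 - 3Q = 13 + 6Q, which gives 22 = 9Q, so Q* = 2.4444 and P* = 35 - 3(2.4444) = 27.6667.
Consumer surplus is the triangle under demand above P*: (1/2)(2.4444)(35 - 27.6667) = (1/2)(2.4444)(7.3333) = 8.963.

8.96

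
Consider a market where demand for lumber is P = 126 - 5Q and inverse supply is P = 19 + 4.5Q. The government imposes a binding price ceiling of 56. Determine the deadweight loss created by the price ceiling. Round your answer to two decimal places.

Free-market equilibrium: 126 - 5Q = 19 + 4.5Q gives Q* = 11.2632, P* = 69.6842.
At the ceiling price 56, quantity supplied is (56 - 19)/4.5 = 8.2222; supply is the short side, so Q = 8.2222 trades at P = 56.
The lost-trades triangle has base Q* - 8.2222 = 3.0409 and height equal to the gap between the curves at Q = 8.2222, which is 84.8889 - 56 = 28.8889. DWL = (1/2)(3.0409)(28.8889) = 43.9246.

43.92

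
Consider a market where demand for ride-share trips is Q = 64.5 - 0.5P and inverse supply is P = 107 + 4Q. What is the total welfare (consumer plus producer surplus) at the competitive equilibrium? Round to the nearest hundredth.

Rewriting demand in inverse form: P = 129 - 2Q.
Equilibrium: 129 - 2Q = 107 + 4Q, so Q* = 3.6667 and P* = 121.6667.
CS = (1/2)(3.6667)(7.3333) = 13.4444 and PS = (1/2)(3.6667)(14.6667) = 26.8889, so total surplus = 40.3333.

40.33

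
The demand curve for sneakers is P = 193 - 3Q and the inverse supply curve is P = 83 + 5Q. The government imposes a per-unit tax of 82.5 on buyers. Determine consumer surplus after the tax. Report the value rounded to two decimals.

17.72

Without the tax, 193 - 3Q = 83 + 5Q so Q* = 13.75 and P* = 151.75.
With the tax, buyers' net willingness to pay falls by 82.5: (193 - 82.5) - 3Q = 83 + 5Q, so Q_t = 3.4375. Buyers pay P_b = 182.6875; sellers receive P_s = P_b - 82.5 = 100.1875.
Consumer surplus is the triangle under demand above P_b: (1/2)(3.4375)(193 - 182.6875) = 17.7246.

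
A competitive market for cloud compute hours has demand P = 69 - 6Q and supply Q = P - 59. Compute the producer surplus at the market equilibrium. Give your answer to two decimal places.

Rewriting supply in inverse form: P = 59 + Q.
Equilibrium: 69 - 6Q = 59 + Q, so Q* = 1.4286 and P* = 60.4286.
PS is the area between P* and the supply curve from 0 to Q*: (1/2)(1.4286)(1.4286) = 1.0204.

1.02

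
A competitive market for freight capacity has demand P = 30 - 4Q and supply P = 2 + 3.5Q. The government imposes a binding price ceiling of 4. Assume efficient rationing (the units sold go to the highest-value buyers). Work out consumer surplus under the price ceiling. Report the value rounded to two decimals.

Free-market equilibrium: 30 - 4Q = 2 + 3.5Q gives Q* = 3.7333, P* = 15.0667.
At P = 4, sellers supply (4 - 2)/3.5 = 0.5714 while buyers want more, so the quantity traded is 0.5714 at price 4.
The demand price at Q = 0.5714 is 27.7143. CS is the trapezoid between demand and 4 over [0, 0.5714]: (1/2)[(30 - 4) + (27.7143 - 4)](0.5714) = 14.2041.

14.20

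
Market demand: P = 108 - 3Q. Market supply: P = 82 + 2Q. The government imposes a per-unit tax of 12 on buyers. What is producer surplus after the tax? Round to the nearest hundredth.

Pre-tax equilibrium: 108 - 3Q = 82 + 2Q gives Q* = 5.2, P* = 92.4.
With the tax, buyers' net willingness to pay falls by 12: (108 - 12) - 3Q = 82 + 2Q, so Q_t = 2.8. Buyers pay P_b = 99.6; sellers receive P_s = P_b - 12 = 87.6.
PS = (1/2)(Q_t)(P_s - 82) = (1/2)(2.8)(5.6) = 7.84.

7.84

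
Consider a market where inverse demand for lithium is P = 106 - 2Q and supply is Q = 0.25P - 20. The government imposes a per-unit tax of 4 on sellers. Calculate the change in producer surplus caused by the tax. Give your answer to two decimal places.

-10.67

Rewriting supply in inverse form: P = 80 + 4Q.
Pre-tax equilibrium: 106 - 2Q = 80 + 4Q gives Q* = 4.3333, P* = 97.3333.
A tax on sellers shifts supply up by 4: 106 - 2Q = 80 + 4Q + 4, so Q_t = 3.6667. Buyers pay P_b = 98.6667; sellers receive P_s = P_b - 4 = 94.6667.
Producers lose the trapezoid between P_s and P* out to Q_t plus the triangle from Q_t to Q*: change in PS = 26.8889 - 37.5556 = -10.6667.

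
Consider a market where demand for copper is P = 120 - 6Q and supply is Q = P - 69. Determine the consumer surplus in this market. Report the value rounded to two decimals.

159.24

Rewriting supply in inverse form: P = 69 + Q.
Setting demand equal to supply, 51 = 7Q, so Q* = 7.2857 and P* = 76.2857.
The demand choke price is 120, so CS = (1/2)(Q*)(120 - P*) = (1/2)(7.2857)(43.7143) = 159.2449.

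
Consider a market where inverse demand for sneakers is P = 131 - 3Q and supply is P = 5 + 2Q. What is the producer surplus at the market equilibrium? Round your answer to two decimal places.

635.04

Set 131 - 3Q = 5 + 2Q, which gives 126 = 5Q, so Q* = 25.2 and P* = 131 - 3(25.2) = 55.4.
Producer surplus is the triangle above supply below P*: (1/2)(25.2)(55.4 - 5) = (1/2)(25.2)(50.4) = 635.04.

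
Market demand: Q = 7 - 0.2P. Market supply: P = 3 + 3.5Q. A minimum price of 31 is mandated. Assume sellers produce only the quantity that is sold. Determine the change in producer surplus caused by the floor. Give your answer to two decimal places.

-3.52

Rewriting demand in inverse form: P = 35 - 5Q.
Without the control, 35 - 5Q = 3 + 3.5Q so Q* = 3.7647 and P* = 16.1765.
At the floor price 31, quantity demanded is (35 - 31)/5 = 0.8; demand is the short side, so Q = 0.8 trades at P = 31.
PS goes from (1/2)(3.7647)(13.1765) = 24.8028 to 21.28 (computed as (31 - 3)(0.8) - (1/2)(3.5)(0.8)^2), a change of -3.5228.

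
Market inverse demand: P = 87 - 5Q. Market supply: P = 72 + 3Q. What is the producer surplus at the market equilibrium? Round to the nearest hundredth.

5.27

Setting demand equal to supply, 15 = 8Q, so Q* = 1.875 and P* = 77.625.
The supply curve's price intercept is 72, so PS = (1/2)(Q*)(P* - 72) = (1/2)(1.875)(5.625) = 5.2734.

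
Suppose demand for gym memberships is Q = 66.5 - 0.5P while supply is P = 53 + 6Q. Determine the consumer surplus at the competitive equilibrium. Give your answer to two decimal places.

Rewriting demand in inverse form: P = 133 - 2Q.
Equilibrium: 133 - 2Q = 53 + 6Q, so Q* = 10 and P* = 113.
Consumer surplus is the triangle under demand above P*: (1/2)(10)(133 - 113) = (1/2)(10)(20) = 100.

100.00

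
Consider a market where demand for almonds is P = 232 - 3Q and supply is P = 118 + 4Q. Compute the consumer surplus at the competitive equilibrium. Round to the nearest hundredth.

Setting demand equal to supply, 114 = 7Q, so Q* = 16.2857 and P* = 183.1429.
Consumer surplus is the triangle under demand above P*: (1/2)(16.2857)(232 - 183.1429) = (1/2)(16.2857)(48.8571) = 397.8367.

397.84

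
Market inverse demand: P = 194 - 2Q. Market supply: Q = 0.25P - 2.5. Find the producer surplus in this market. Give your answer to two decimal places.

1880.89

Rewriting supply in inverse form: P = 10 + 4Q.
Set 194 - 2Q = 10 + 4Q, which gives 184 = 6Q, so Q* = 30.6667 and P* = 194 - 2(30.6667) = 132.6667.
The supply curve's price intercept is 10, so PS = (1/2)(Q*)(P* - 10) = (1/2)(30.6667)(122.6667) = 1880.8889.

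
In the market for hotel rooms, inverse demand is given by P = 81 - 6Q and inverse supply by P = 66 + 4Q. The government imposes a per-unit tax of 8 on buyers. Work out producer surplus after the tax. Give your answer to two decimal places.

0.98

Without the tax, 81 - 6Q = 66 + 4Q so Q* = 1.5 and P* = 72.
With the tax, buyers' net willingness to pay falls by 8: (81 - 8) - 6Q = 66 + 4Q, so Q_t = 0.7. Buyers pay P_b = 76.8; sellers receive P_s = P_b - 8 = 68.8.
Producer surplus is the triangle above supply below P_s: (1/2)(0.7)(68.8 - 66) = 0.98.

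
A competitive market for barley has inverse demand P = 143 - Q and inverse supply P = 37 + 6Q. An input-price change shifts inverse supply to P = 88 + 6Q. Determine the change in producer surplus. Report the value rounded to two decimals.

-502.71

Initial equilibrium: Q_0 = 15.1429, P_0 = 127.8571; CS_0 = (1/2)(15.1429)(15.1429) = 114.6531, PS_0 = (1/2)(15.1429)(90.8571) = 687.9184.
New equilibrium: 143 - Q = 88 + 6Q gives Q_1 = 7.8571, P_1 = 135.1429; CS_1 = 30.8673, PS_1 = 185.2041.
Change in producer surplus = 185.2041 - 687.9184 = -502.7143.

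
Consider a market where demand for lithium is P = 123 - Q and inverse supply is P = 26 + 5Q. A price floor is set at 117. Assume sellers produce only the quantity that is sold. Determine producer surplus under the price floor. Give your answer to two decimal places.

Without the control, 123 - Q = 26 + 5Q so Q* = 16.1667 and P* = 106.8333.
At the floor price 117, quantity demanded is (123 - 117)/1 = 6; demand is the short side, so Q = 6 trades at P = 117.
The supply price at Q = 6 is 56. PS is the trapezoid between 117 and supply over [0, 6]: (1/2)[(117 - 26) + (117 - 56)](6) = 456.

456.00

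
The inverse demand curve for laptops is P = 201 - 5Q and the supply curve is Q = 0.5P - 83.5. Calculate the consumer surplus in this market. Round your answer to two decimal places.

58.98

Rewriting supply in inverse form: P = 167 + 2Q.
Equilibrium: 201 - 5Q = 167 + 2Q, so Q* = 4.8571 and P* = 176.7143.
Consumer surplus is the triangle under demand above P*: (1/2)(4.8571)(201 - 176.7143) = (1/2)(4.8571)(24.2857) = 58.9796.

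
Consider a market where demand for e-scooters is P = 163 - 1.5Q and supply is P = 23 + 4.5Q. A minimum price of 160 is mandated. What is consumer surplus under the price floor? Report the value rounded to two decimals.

3.00

Free-market equilibrium: 163 - 1.5Q = 23 + 4.5Q gives Q* = 23.3333, P* = 128.
At P = 160, buyers demand (163 - 160)/1.5 = 2 while sellers would supply more, so the quantity traded is 2 at price 160.
CS is the triangle under demand above 160: (1/2)(2)(163 - 160) = 3.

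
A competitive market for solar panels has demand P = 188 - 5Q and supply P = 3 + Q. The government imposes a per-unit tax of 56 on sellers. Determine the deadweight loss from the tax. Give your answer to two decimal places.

Pre-tax equilibrium: 188 - 5Q = 3 + Q gives Q* = 30.8333, P* = 33.8333.
With the tax, sellers need 56 more per unit: 188 - 5Q = 3 + Q + 56, so Q_t = 21.5. Buyers pay P_b = 80.5; sellers receive P_s = P_b - 56 = 24.5.
The welfare triangle lost has base Q* - Q_t = 9.3333 and height t = 56, so DWL = (1/2)(9.3333)(56) = 261.3333.

261.33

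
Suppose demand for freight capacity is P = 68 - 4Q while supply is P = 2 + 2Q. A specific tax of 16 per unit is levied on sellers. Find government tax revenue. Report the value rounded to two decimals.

Pre-tax equilibrium: 68 - 4Q = 2 + 2Q gives Q* = 11, P* = 24.
A tax on sellers shifts supply up by 16: 68 - 4Q = 2 + 2Q + 16, so Q_t = 8.3333. Buyers pay P_b = 34.6667; sellers receive P_s = P_b - 16 = 18.6667.
Revenue is the tax times quantity traded: 16 x 8.3333 = 133.3333.

133.33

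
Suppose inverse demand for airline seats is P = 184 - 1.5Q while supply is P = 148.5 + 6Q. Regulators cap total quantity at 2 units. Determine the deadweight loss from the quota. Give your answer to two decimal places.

28.02

Without the quota, 184 - 1.5Q = 148.5 + 6Q gives Q* = 4.7333.
At Q = 2 the demand price is 184 - 1.5(2) = 181 and the supply price is 148.5 + 6(2) = 160.5.
DWL = (1/2)(gap between curves at 2) x (Q* - 2) = (1/2)(20.5)(2.7333) = 28.0167.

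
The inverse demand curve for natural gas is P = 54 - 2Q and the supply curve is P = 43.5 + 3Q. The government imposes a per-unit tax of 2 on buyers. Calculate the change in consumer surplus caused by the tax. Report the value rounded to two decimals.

-1.52

Without the tax, 54 - 2Q = 43.5 + 3Q so Q* = 2.1 and P* = 49.8.
With the tax, buyers' net willingness to pay falls by 2: (54 - 2) - 2Q = 43.5 + 3Q, so Q_t = 1.7. Buyers pay P_b = 50.6; sellers receive P_s = P_b - 2 = 48.6.
Consumers lose the trapezoid between P* and P_b out to Q_t plus the triangle from Q_t to Q*: change in CS = 2.89 - 4.41 = -1.52.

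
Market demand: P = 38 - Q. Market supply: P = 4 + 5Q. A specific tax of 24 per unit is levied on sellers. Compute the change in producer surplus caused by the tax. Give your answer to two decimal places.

Pre-tax equilibrium: 38 - Q = 4 + 5Q gives Q* = 5.6667, P* = 32.3333.
With the tax, sellers need 24 more per unit: 38 - Q = 4 + 5Q + 24, so Q_t = 1.6667. Buyers pay P_b = 36.3333; sellers receive P_s = P_b - 24 = 12.3333.
Producers lose the trapezoid between P_s and P* out to Q_t plus the triangle from Q_t to Q*: change in PS = 6.9444 - 80.2778 = -73.3333.

-73.33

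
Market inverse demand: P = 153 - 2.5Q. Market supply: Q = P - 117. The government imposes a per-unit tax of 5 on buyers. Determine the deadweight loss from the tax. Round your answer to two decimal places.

3.57

Rewriting supply in inverse form: P = 117 + Q.
Pre-tax equilibrium: 153 - 2.5Q = 117 + Q gives Q* = 10.2857, P* = 127.2857.
With the tax, buyers' net willingness to pay falls by 5: (153 - 5) - 2.5Q = 117 + Q, so Q_t = 8.8571. Buyers pay P_b = 130.8571; sellers receive P_s = P_b - 5 = 125.8571.
The welfare triangle lost has base Q* - Q_t = 1.4286 and height t = 5, so DWL = (1/2)(1.4286)(5) = 3.5714.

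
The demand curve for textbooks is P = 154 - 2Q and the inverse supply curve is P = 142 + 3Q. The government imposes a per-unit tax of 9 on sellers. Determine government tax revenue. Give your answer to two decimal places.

Without the tax, 154 - 2Q = 142 + 3Q so Q* = 2.4 and P* = 149.2.
A tax on sellers shifts supply up by 9: 154 - 2Q = 142 + 3Q + 9, so Q_t = 0.6. Buyers pay P_b = 152.8; sellers receive P_s = P_b - 9 = 143.8.
Tax revenue = t x Q_t = 9 x 0.6 = 5.4.

5.40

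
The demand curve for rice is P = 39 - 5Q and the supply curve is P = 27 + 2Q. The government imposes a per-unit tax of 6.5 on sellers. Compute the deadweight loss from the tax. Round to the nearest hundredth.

Without the tax, 39 - 5Q = 27 + 2Q so Q* = 1.7143 and P* = 30.4286.
A tax on sellers shifts supply up by 6.5: 39 - 5Q = 27 + 2Q + 6.5, so Q_t = 0.7857. Buyers pay P_b = 35.0714; sellers receive P_s = P_b - 6.5 = 28.5714.
The welfare triangle lost has base Q* - Q_t = 0.9286 and height t = 6.5, so DWL = (1/2)(0.9286)(6.5) = 3.0179.

3.02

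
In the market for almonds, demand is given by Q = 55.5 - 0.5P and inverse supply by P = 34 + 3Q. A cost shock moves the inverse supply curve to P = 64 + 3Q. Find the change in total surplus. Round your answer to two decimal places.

-372.00

Rewriting demand in inverse form: P = 111 - 2Q.
Initial equilibrium: Q_0 = 15.4, P_0 = 80.2; CS_0 = (1/2)(15.4)(30.8) = 237.16, PS_0 = (1/2)(15.4)(46.2) = 355.74.
New equilibrium: 111 - 2Q = 64 + 3Q gives Q_1 = 9.4, P_1 = 92.2; CS_1 = 88.36, PS_1 = 132.54.
Change in total surplus = (88.36 + 132.54) - (237.16 + 355.74) = -372.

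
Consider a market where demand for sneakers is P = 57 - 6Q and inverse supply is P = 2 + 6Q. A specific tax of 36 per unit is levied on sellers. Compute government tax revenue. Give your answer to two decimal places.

Pre-tax equilibrium: 57 - 6Q = 2 + 6Q gives Q* = 4.5833, P* = 29.5.
With the tax, sellers need 36 more per unit: 57 - 6Q = 2 + 6Q + 36, so Q_t = 1.5833. Buyers pay P_b = 47.5; sellers receive P_s = P_b - 36 = 11.5.
Tax revenue = t x Q_t = 36 x 1.5833 = 57.

57.00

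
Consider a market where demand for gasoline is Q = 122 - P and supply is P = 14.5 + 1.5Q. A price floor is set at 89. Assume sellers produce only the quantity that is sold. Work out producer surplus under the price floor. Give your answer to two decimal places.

Rewriting demand in inverse form: P = 122 - Q.
Free-market equilibrium: 122 - Q = 14.5 + 1.5Q gives Q* = 43, P* = 79.
At the floor price 89, quantity demanded is (122 - 89)/1 = 33; demand is the short side, so Q = 33 trades at P = 89.
The supply price at Q = 33 is 64. PS is the trapezoid between 89 and supply over [0, 33]: (1/2)[(89 - 14.5) + (89 - 64)](33) = 1641.75.

1641.75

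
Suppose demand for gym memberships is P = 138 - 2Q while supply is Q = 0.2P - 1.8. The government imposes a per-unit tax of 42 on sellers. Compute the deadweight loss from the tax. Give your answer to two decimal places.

126.00

Rewriting supply in inverse form: P = 9 + 5Q.
Without the tax, 138 - 2Q = 9 + 5Q so Q* = 18.4286 and P* = 101.1429.
A tax on sellers shifts supply up by 42: 138 - 2Q = 9 + 5Q + 42, so Q_t = 12.4286. Buyers pay P_b = 113.1429; sellers receive P_s = P_b - 42 = 71.1429.
The welfare triangle lost has base Q* - Q_t = 6 and height t = 42, so DWL = (1/2)(6)(42) = 126.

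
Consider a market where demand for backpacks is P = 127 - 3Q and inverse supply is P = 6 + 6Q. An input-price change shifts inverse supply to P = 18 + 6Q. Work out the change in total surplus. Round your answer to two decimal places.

Initial equilibrium: Q_0 = 13.4444, P_0 = 86.6667; CS_0 = (1/2)(13.4444)(40.3333) = 271.1296, PS_0 = (1/2)(13.4444)(80.6667) = 542.2593.
New equilibrium: 127 - 3Q = 18 + 6Q gives Q_1 = 12.1111, P_1 = 90.6667; CS_1 = 220.0185, PS_1 = 440.037.
Change in total surplus = (220.0185 + 440.037) - (271.1296 + 542.2593) = -153.3333.

-153.33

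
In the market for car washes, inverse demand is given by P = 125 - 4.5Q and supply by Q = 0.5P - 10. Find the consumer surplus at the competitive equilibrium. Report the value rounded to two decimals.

587.13

Rewriting supply in inverse form: P = 20 + 2Q.
Equilibrium: 125 - 4.5Q = 20 + 2Q, so Q* = 16.1538 and P* = 52.3077.
Consumer surplus is the triangle under demand above P*: (1/2)(16.1538)(125 - 52.3077) = (1/2)(16.1538)(72.6923) = 587.1302.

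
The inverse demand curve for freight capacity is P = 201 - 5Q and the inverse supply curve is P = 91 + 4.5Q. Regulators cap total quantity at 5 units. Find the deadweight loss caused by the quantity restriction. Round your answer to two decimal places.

Unrestricted equilibrium: Q* = (201 - 91)/(5 + 4.5) = 11.5789.
At Q = 5 the demand price is 201 - 5(5) = 176 and the supply price is 91 + 4.5(5) = 113.5.
Deadweight loss is the triangle between the curves from 5 to 11.5789: (1/2)(176 - 113.5)(11.5789 - 5) = 205.5921.

205.59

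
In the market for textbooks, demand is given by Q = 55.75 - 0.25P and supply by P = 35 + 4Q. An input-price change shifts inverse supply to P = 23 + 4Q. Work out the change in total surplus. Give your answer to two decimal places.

Rewriting demand in inverse form: P = 223 - 4Q.
Initial equilibrium: Q_0 = 23.5, P_0 = 129; CS_0 = (1/2)(23.5)(94) = 1104.5, PS_0 = (1/2)(23.5)(94) = 1104.5.
New equilibrium: 223 - 4Q = 23 + 4Q gives Q_1 = 25, P_1 = 123; CS_1 = 1250, PS_1 = 1250.
Change in total surplus = (1250 + 1250) - (1104.5 + 1104.5) = 291.

291.00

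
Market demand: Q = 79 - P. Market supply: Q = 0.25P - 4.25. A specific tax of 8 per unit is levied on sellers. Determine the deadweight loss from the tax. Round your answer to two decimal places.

6.40

Rewriting demand in inverse form: P = 79 - Q.
Rewriting supply in inverse form: P = 17 + 4Q.
Without the tax, 79 - Q = 17 + 4Q so Q* = 12.4 and P* = 66.6.
A tax on sellers shifts supply up by 8: 79 - Q = 17 + 4Q + 8, so Q_t = 10.8. Buyers pay P_b = 68.2; sellers receive P_s = P_b - 8 = 60.2.
Deadweight loss is the triangle between the curves from Q_t to Q*: (1/2)(12.4 - 10.8)(8) = 6.4.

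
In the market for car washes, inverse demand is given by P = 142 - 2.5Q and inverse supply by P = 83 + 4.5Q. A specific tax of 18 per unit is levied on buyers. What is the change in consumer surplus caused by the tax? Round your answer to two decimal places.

-45.92

Without the tax, 142 - 2.5Q = 83 + 4.5Q so Q* = 8.4286 and P* = 120.9286.
With the tax, buyers' net willingness to pay falls by 18: (142 - 18) - 2.5Q = 83 + 4.5Q, so Q_t = 5.8571. Buyers pay P_b = 127.3571; sellers receive P_s = P_b - 18 = 109.3571.
Consumers lose the trapezoid between P* and P_b out to Q_t plus the triangle from Q_t to Q*: change in CS = 42.8827 - 88.801 = -45.9184.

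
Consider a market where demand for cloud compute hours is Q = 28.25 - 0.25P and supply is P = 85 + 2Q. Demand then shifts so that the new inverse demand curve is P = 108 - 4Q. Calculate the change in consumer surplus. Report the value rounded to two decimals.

-14.17

Rewriting demand in inverse form: P = 113 - 4Q.
Initial equilibrium: Q_0 = 4.6667, P_0 = 94.3333; CS_0 = (1/2)(4.6667)(18.6667) = 43.5556, PS_0 = (1/2)(4.6667)(9.3333) = 21.7778.
New equilibrium: 108 - 4Q = 85 + 2Q gives Q_1 = 3.8333, P_1 = 92.6667; CS_1 = 29.3889, PS_1 = 14.6944.
Change in consumer surplus = 29.3889 - 43.5556 = -14.1667.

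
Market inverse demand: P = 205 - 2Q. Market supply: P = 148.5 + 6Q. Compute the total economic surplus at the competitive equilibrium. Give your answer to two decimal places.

199.52

Set 205 - 2Q = 148.5 + 6Q, which gives 56.5 = 8Q, so Q* = 7.0625 and P* = 205 - 2(7.0625) = 190.875.
CS = (1/2)(7.0625)(14.125) = 49.8789 and PS = (1/2)(7.0625)(42.375) = 149.6367, so total surplus = 199.5156.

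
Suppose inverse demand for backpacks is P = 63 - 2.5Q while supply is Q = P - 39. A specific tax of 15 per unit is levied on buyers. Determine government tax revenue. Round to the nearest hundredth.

38.57

Rewriting supply in inverse form: P = 39 + Q.
Pre-tax equilibrium: 63 - 2.5Q = 39 + Q gives Q* = 6.8571, P* = 45.8571.
With the tax, buyers' net willingness to pay falls by 15: (63 - 15) - 2.5Q = 39 + Q, so Q_t = 2.5714. Buyers pay P_b = 56.5714; sellers receive P_s = P_b - 15 = 41.5714.
Revenue is the tax times quantity traded: 15 x 2.5714 = 38.5714.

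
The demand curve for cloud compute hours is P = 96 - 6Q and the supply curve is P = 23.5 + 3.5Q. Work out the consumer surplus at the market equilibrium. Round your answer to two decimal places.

174.72

Setting demand equal to supply, 72.5 = 9.5Q, so Q* = 7.6316 and P* = 50.2105.
CS is the area between the demand curve and P* from 0 to Q*: (1/2)(7.6316)(45.7895) = 174.723.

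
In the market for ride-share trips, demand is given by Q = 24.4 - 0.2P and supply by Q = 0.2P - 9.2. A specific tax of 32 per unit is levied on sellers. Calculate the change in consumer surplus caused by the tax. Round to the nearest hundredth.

Rewriting demand in inverse form: P = 122 - 5Q.
Rewriting supply in inverse form: P = 46 + 5Q.
Without the tax, 122 - 5Q = 46 + 5Q so Q* = 7.6 and P* = 84.
With the tax, sellers need 32 more per unit: 122 - 5Q = 46 + 5Q + 32, so Q_t = 4.4. Buyers pay P_b = 100; sellers receive P_s = P_b - 32 = 68.
Consumers lose the trapezoid between P* and P_b out to Q_t plus the triangle from Q_t to Q*: change in CS = 48.4 - 144.4 = -96.

-96.00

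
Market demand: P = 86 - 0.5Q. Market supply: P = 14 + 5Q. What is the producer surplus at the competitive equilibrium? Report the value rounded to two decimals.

428.43

Equilibrium: 86 - 0.5Q = 14 + 5Q, so Q* = 13.0909 and P* = 79.4545.
PS is the area between P* and the supply curve from 0 to Q*: (1/2)(13.0909)(65.4545) = 428.4298.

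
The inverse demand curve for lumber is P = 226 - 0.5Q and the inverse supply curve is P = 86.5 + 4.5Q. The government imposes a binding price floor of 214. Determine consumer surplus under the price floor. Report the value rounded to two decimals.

Without the control, 226 - 0.5Q = 86.5 + 4.5Q so Q* = 27.9 and P* = 212.05.
At the floor price 214, quantity demanded is (226 - 214)/0.5 = 24; demand is the short side, so Q = 24 trades at P = 214.
CS is the triangle under demand above 214: (1/2)(24)(226 - 214) = 144.

144.00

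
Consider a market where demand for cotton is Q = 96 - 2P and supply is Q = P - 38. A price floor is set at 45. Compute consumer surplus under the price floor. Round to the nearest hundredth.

9.00

Rewriting demand in inverse form: P = 48 - 0.5Q.
Rewriting supply in inverse form: P = 38 + Q.
Free-market equilibrium: 48 - 0.5Q = 38 + Q gives Q* = 6.6667, P* = 44.6667.
At P = 45, buyers demand (48 - 45)/0.5 = 6 while sellers would supply more, so the quantity traded is 6 at price 45.
CS is the triangle under demand above 45: (1/2)(6)(48 - 45) = 9.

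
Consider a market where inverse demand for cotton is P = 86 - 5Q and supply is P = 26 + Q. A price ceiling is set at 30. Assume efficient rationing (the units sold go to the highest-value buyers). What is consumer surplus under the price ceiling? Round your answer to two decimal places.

184.00

Without the control, 86 - 5Q = 26 + Q so Q* = 10 and P* = 36.
At the ceiling price 30, quantity supplied is (30 - 26)/1 = 4; supply is the short side, so Q = 4 trades at P = 30.
The demand price at Q = 4 is 66. CS is the trapezoid between demand and 30 over [0, 4]: (1/2)[(86 - 30) + (66 - 30)](4) = 184.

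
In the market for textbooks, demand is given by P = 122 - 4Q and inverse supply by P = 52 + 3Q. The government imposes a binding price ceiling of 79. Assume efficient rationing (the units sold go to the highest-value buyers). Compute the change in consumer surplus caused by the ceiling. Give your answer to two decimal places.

Without the control, 122 - 4Q = 52 + 3Q so Q* = 10 and P* = 82.
At P = 79, sellers supply (79 - 52)/3 = 9 while buyers want more, so the quantity traded is 9 at price 79.
CS goes from (1/2)(10)(40) = 200 to 225 (computed as (122 - 79)(9) - (1/2)(4)(9)^2), a change of 25.

25.00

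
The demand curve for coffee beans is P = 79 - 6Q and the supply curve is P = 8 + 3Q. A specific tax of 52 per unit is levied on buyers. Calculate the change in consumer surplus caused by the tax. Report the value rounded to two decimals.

Pre-tax equilibrium: 79 - 6Q = 8 + 3Q gives Q* = 7.8889, P* = 31.6667.
A tax on buyers shifts demand down by 52: (79 - 52) - 6Q = 8 + 3Q, so Q_t = 2.1111. Buyers pay P_b = 66.3333; sellers receive P_s = P_b - 52 = 14.3333.
CS falls from (1/2)(7.8889)(47.3333) = 186.7037 to (1/2)(2.1111)(12.6667) = 13.3704, a change of -173.3333.

-173.33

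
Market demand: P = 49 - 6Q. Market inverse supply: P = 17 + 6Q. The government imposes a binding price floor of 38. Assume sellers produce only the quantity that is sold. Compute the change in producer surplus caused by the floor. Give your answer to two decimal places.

7.08

Without the control, 49 - 6Q = 17 + 6Q so Q* = 2.6667 and P* = 33.
At the floor price 38, quantity demanded is (49 - 38)/6 = 1.8333; demand is the short side, so Q = 1.8333 trades at P = 38.
PS goes from (1/2)(2.6667)(16) = 21.3333 to 28.4167 (computed as (38 - 17)(1.8333) - (1/2)(6)(1.8333)^2), a change of 7.0833.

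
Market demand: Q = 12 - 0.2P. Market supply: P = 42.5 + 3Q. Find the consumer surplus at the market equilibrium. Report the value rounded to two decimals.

Rewriting demand in inverse form: P = 60 - 5Q.
Set 60 - 5Q = 42.5 + 3Q, which gives 17.5 = 8Q, so Q* = 2.1875 and P* = 60 - 5(2.1875) = 49.0625.
The demand choke price is 60, so CS = (1/2)(Q*)(60 - P*) = (1/2)(2.1875)(10.9375) = 11.9629.

11.96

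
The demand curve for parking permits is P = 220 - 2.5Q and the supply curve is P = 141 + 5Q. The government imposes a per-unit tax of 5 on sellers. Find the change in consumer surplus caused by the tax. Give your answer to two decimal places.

-17.00

Pre-tax equilibrium: 220 - 2.5Q = 141 + 5Q gives Q* = 10.5333, P* = 193.6667.
With the tax, sellers need 5 more per unit: 220 - 2.5Q = 141 + 5Q + 5, so Q_t = 9.8667. Buyers pay P_b = 195.3333; sellers receive P_s = P_b - 5 = 190.3333.
CS falls from (1/2)(10.5333)(26.3333) = 138.6889 to (1/2)(9.8667)(24.6667) = 121.6889, a change of -17.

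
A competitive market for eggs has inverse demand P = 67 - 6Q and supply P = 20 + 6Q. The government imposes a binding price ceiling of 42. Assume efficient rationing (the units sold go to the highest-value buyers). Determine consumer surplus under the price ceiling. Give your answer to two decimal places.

Free-market equilibrium: 67 - 6Q = 20 + 6Q gives Q* = 3.9167, P* = 43.5.
At P = 42, sellers supply (42 - 20)/6 = 3.6667 while buyers want more, so the quantity traded is 3.6667 at price 42.
The demand price at Q = 3.6667 is 45. CS is the trapezoid between demand and 42 over [0, 3.6667]: (1/2)[(67 - 42) + (45 - 42)](3.6667) = 51.3333.

51.33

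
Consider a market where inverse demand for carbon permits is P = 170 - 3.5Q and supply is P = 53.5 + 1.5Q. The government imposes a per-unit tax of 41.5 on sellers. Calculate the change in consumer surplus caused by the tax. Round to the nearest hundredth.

-556.31

Pre-tax equilibrium: 170 - 3.5Q = 53.5 + 1.5Q gives Q* = 23.3, P* = 88.45.
A tax on sellers shifts supply up by 41.5: 170 - 3.5Q = 53.5 + 1.5Q + 41.5, so Q_t = 15. Buyers pay P_b = 117.5; sellers receive P_s = P_b - 41.5 = 76.
Consumers lose the trapezoid between P* and P_b out to Q_t plus the triangle from Q_t to Q*: change in CS = 393.75 - 950.0575 = -556.3075.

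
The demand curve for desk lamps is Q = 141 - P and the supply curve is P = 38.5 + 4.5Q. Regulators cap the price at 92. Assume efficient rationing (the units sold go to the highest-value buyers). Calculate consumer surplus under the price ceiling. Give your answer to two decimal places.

Rewriting demand in inverse form: P = 141 - Q.
Free-market equilibrium: 141 - Q = 38.5 + 4.5Q gives Q* = 18.6364, P* = 122.3636.
At the ceiling price 92, quantity supplied is (92 - 38.5)/4.5 = 11.8889; supply is the short side, so Q = 11.8889 trades at P = 92.
The demand price at Q = 11.8889 is 129.1111. CS is the trapezoid between demand and 92 over [0, 11.8889]: (1/2)[(141 - 92) + (129.1111 - 92)](11.8889) = 511.8827.

511.88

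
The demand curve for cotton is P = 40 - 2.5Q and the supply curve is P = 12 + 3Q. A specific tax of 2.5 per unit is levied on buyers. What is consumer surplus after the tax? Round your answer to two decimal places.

26.87

Without the tax, 40 - 2.5Q = 12 + 3Q so Q* = 5.0909 and P* = 27.2727.
A tax on buyers shifts demand down by 2.5: (40 - 2.5) - 2.5Q = 12 + 3Q, so Q_t = 4.6364. Buyers pay P_b = 28.4091; sellers receive P_s = P_b - 2.5 = 25.9091.
Consumer surplus is the triangle under demand above P_b: (1/2)(4.6364)(40 - 28.4091) = 26.8698.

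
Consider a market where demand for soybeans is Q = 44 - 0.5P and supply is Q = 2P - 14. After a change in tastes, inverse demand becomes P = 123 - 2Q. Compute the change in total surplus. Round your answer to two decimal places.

Rewriting demand in inverse form: P = 88 - 2Q.
Rewriting supply in inverse form: P = 7 + 0.5Q.
Initial equilibrium: Q_0 = 32.4, P_0 = 23.2; CS_0 = (1/2)(32.4)(64.8) = 1049.76, PS_0 = (1/2)(32.4)(16.2) = 262.44.
New equilibrium: 123 - 2Q = 7 + 0.5Q gives Q_1 = 46.4, P_1 = 30.2; CS_1 = 2152.96, PS_1 = 538.24.
Change in total surplus = (2152.96 + 538.24) - (1049.76 + 262.44) = 1379.

1379.00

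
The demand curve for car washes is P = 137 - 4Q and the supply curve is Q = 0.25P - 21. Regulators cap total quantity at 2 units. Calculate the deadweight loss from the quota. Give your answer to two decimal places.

Rewriting supply in inverse form: P = 84 + 4Q.
Without the quota, 137 - 4Q = 84 + 4Q gives Q* = 6.625.
At Q = 2 the demand price is 137 - 4(2) = 129 and the supply price is 84 + 4(2) = 92.
Deadweight loss is the triangle between the curves from 2 to 6.625: (1/2)(129 - 92)(6.625 - 2) = 85.5625.

85.56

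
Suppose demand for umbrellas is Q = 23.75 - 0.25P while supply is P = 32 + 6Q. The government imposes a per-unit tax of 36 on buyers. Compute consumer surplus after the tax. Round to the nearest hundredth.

14.58

Rewriting demand in inverse form: P = 95 - 4Q.
Without the tax, 95 - 4Q = 32 + 6Q so Q* = 6.3 and P* = 69.8.
With the tax, buyers' net willingness to pay falls by 36: (95 - 36) - 4Q = 32 + 6Q, so Q_t = 2.7. Buyers pay P_b = 84.2; sellers receive P_s = P_b - 36 = 48.2.
CS = (1/2)(Q_t)(95 - P_b) = (1/2)(2.7)(10.8) = 14.58.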